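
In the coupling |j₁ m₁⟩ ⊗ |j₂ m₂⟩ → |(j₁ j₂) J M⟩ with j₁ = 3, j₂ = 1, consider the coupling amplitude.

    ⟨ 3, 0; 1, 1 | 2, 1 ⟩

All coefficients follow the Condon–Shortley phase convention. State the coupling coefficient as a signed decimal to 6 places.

j₁+j₂−J=2  J+j₁−j₂=4  J−j₁+j₂=0  j₁+j₂+J+1=7
(j₁±m₁, j₂±m₂, J±M) = (3,3,2,0,3,1)
P² = 144/7
sum k=2..2:
  [2] +1/12 = 1/12
S = 1/12
C² = P²·S² = 1/7 ; C = +0.377964

+√(1/7) = +0.377964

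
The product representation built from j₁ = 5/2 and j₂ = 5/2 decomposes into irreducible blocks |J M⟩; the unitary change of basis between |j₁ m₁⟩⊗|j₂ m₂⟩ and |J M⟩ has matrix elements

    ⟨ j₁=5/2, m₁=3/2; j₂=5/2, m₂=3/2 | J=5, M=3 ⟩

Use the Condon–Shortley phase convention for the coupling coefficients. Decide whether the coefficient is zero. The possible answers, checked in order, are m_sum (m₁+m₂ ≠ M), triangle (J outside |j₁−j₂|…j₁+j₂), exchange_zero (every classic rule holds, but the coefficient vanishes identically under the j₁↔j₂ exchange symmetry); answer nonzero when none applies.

nonzero

m-sum: m₁+m₂ = 3/2+3/2 = 3, M = 3  ✓
triangle: |j₁−j₂| = 0 ≤ J = 5 ≤ j₁+j₂ = 5  ✓
exchange: j₁=j₂, m₁=m₂ with (−1)^(j₁+j₂−J) = (−1)^0 = +1 — symmetry imposes no zero
value check: CG = +√(5/9) = +0.745356 ≠ 0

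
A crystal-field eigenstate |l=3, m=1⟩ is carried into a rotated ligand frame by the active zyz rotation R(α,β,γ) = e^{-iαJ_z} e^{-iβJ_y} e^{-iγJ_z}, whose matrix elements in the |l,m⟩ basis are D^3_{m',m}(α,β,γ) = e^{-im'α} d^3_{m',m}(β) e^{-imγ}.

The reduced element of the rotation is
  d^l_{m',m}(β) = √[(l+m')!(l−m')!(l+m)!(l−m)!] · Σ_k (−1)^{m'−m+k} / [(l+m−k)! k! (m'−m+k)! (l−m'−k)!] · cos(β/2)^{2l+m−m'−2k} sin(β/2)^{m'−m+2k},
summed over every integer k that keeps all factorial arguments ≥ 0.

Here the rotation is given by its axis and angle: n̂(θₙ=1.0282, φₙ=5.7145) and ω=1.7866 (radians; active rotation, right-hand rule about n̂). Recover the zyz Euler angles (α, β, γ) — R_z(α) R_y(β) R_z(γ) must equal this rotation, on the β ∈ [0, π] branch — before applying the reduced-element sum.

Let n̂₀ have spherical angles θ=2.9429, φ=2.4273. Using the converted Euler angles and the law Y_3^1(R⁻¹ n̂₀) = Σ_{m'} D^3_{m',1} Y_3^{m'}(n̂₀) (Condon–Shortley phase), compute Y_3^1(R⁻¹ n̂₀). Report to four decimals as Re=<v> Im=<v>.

Re=-0.2177 Im=-0.0621

Axis–angle → zyz. n̂ = (sinθₙcosφₙ, sinθₙsinφₙ, cosθₙ) = (+0.721586, -0.461177, +0.516361), ω = 1.7866.
R = I cosω + sinω [n̂]ₓ + (1−cosω) n̂n̂ᵀ gives
  R = [+0.418050, -0.908422, +0.001905; +0.100346, +0.044094, -0.993975; +0.902865, +0.415723, +0.109590]
β = atan2(√(R₁₃²+R₂₃²), R₃₃) = 1.460986; α = atan2(R₂₃, R₁₃) mod 2π = 4.714306; γ = atan2(R₃₂, −R₃₁) mod 2π = 2.710084
Need the full column D^3_{m',1} for m'=−3..3 at α=4.7143, β=1.4610, γ=2.7101.
cos(β/2)=0.744846, sin(β/2)=0.667237
d^3_{-3,1}: single k=4 term ⇒ +0.425891;  D = +0.180347-0.385821i
d^3_{-2,1}: k∈[3..4] ⇒ +0.776370 -0.311506 = +0.464864;  D = +0.421504+0.196043i
d^3_{-1,1}: k∈[2..4] ⇒ +0.822198 -0.879716 +0.088243 = +0.030725;  D = -0.012904+0.027884i
d^3_{0,1}: k∈[1..3] ⇒ +0.529910 -1.275706 +0.341238 = -0.404559;  D = +0.367475+0.169203i
d^3_{1,1}: k∈[0..2] ⇒ +0.170765 -1.096264 +0.659787 = -0.265712;  D = -0.110669+0.241569i
d^3_{2,1}: k∈[0..1] ⇒ -0.483739 +0.776370 = +0.292631;  D = +0.266274+0.121371i
d^3_{3,1}: single k=0 term ⇒ +0.530727;  D = -0.219197+0.483346i
Y_3^{m'}(θ=2.9429,φ=2.4273) and Σ D·Y over m':
  (+0.1803-0.3858i)·(+0.0017-0.0027i)  (+0.4215+0.1960i)·(-0.0055-0.0386i)  (-0.0129+0.0279i)·(-0.1834-0.1590i)  (+0.3675+0.1692i)·(-0.6604+0.0000i)  (-0.1107+0.2416i)·(+0.1834-0.1590i)  (+0.2663+0.1214i)·(-0.0055+0.0386i)  (-0.2192+0.4833i)·(-0.0017-0.0027i)
Y_3^1(R⁻¹ n̂) = -0.217727-0.062061i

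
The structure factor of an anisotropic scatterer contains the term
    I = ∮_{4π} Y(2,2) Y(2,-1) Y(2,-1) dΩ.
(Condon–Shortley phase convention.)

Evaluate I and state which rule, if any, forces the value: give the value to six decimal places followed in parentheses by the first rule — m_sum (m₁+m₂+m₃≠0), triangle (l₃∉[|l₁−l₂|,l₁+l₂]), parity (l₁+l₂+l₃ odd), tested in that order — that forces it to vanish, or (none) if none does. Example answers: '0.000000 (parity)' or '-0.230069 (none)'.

0.220728 (none)

m-sum 0 ✓  L=6 even ✓  0≤2≤4 ✓
Π(2lᵢ+1) = 5×5×5 = 125
triangle coeff Δ(2,2,2) = 1/630
Σ_t [0,2]: t=0:+1/8 t=1:−1/1 t=2:+1/8 = -3/4
(3j)²=2/35 [(2 2 2; 0 0 0)], sign=-1
Σ_t [0,0]: t=0:+1/4 = 1/4
(3j)²=3/35 [(2 2 2; 2 -1 -1)], sign=-1
⇒ 4πI² = 30/49
I = (+1)√(30/49/(4π)) = 0.22072812
No selection rule forces the value: the integral is nonzero (none).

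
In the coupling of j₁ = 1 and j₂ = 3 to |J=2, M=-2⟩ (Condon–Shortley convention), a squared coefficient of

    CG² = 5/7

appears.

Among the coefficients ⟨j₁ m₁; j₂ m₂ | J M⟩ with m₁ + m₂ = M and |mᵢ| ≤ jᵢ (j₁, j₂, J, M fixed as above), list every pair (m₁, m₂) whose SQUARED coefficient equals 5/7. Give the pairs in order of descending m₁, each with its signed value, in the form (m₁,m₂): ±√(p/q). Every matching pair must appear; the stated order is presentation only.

Admissible pairs with m₁+m₂ = M = -2: (-1,-1), (0,-2), (1,-3)
  (m₁,m₂)=(1,-3): CG² = 5/7, CG = +√(5/7)   ← matches the target
  (m₁,m₂)=(0,-2): CG² = 5/21, CG = −√(5/21)
  (m₁,m₂)=(-1,-1): CG² = 1/21, CG = +√(1/21)
Pairs with CG² = 5/7: (1,-3): +√(5/7)

(1,-3): +√(5/7)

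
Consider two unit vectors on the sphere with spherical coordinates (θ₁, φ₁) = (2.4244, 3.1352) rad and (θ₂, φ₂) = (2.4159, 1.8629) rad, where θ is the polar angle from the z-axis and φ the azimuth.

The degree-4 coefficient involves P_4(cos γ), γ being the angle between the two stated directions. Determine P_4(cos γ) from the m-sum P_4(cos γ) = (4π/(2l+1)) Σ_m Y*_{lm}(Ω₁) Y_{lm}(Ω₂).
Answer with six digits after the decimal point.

Expand P_4 via completeness: Σ_{m} conj(Y_{4,m}) at Ω₁ times Y_{4,m} at Ω₂ —
  m=-4: (0.082562, -0.002112) × (0.033618, -0.078988) = (0.002609, -0.006592)  (running Σ = (0.002609, -0.006592))
  m=-3: (0.267804, -0.005137) × (-0.210290, -0.175151) = (-0.057216, -0.045826)  (running Σ = (-0.054607, -0.052418))
  m=-2: (0.430039, -0.005498) × (-0.358494, 0.237036) = (-0.152863, 0.103906)  (running Σ = (-0.207470, 0.051487))
  m=-1: (0.228708, -0.001462) × (0.062015, 0.206231) = (0.014485, 0.047076)  (running Σ = (-0.192985, 0.098563))
  m=0: (-0.290722, -0.000000) × (-0.299162, 0.000000) = (0.086973, 0.000000)  (running Σ = (-0.106012, 0.098563))
  m=1: (-0.228708, -0.001462) × (-0.062015, 0.206231) = (0.014485, -0.047076)  (running Σ = (-0.091528, 0.051487))
  m=2: (0.430039, 0.005498) × (-0.358494, -0.237036) = (-0.152863, -0.103906)  (running Σ = (-0.244390, -0.052418))
  m=3: (-0.267804, -0.005137) × (0.210290, -0.175151) = (-0.057216, 0.045826)  (running Σ = (-0.301607, -0.006592))
  m=4: (0.082562, 0.002112) × (0.033618, 0.078988) = (0.002609, 0.006592)  (running Σ = (-0.298998, -0.000000))
Σ over m = (-0.298998, -0.000000); ×(4π/9) → (-0.417480, -0.000000). Real part: -0.417480

-0.417480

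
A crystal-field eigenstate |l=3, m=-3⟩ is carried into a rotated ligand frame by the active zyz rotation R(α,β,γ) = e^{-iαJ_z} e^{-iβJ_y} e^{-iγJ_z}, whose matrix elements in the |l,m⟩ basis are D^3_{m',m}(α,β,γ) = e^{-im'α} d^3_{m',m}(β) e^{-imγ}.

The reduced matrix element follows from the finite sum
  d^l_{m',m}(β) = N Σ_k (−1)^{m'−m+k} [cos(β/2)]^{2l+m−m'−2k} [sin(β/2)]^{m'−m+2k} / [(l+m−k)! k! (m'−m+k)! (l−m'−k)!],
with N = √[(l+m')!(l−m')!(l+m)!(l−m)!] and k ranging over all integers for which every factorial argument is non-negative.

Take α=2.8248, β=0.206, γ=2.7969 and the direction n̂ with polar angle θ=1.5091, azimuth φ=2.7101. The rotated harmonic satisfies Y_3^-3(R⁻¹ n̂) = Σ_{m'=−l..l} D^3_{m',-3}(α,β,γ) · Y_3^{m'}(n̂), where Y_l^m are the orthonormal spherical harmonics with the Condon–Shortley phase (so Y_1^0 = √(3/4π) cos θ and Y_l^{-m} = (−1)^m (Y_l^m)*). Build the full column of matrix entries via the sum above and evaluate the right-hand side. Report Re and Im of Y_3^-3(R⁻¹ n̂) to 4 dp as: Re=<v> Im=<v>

Need the full column D^3_{m',-3} for m'=−3..3 at α=2.8248, β=0.2060, γ=2.7969.
cos(β/2)=0.994700, sin(β/2)=0.102818
d^3_{-3,-3}: single k=0 term ⇒ +0.968619;  D = -0.389349-0.886922i
d^3_{-2,-3}: single k=0 term ⇒ -0.245248;  D = -0.023719-0.244098i
d^3_{-1,-3}: single k=0 term ⇒ +0.040082;  D = +0.008744-0.039117i
d^3_{0,-3}: single k=0 term ⇒ -0.004784;  D = +0.002446-0.004111i
d^3_{1,-3}: single k=0 term ⇒ +0.000428;  D = +0.000323-0.000282i
d^3_{2,-3}: single k=0 term ⇒ -0.000028;  D = +0.000026-0.000011i
d^3_{3,-3}: single k=0 term ⇒ +0.000001;  D = +0.000001-0.000000i
Y_3^{m'}(θ=1.5091,φ=2.7101) and Σ D·Y over m':
  (-0.3893-0.8869i)·(-0.1132-0.3991i)  (-0.0237-0.2441i)·(+0.0408+0.0477i)  (+0.0087-0.0391i)·(+0.2874+0.1323i)  (+0.0024-0.0041i)·(-0.0686+0.0000i)  (+0.0003-0.0003i)·(-0.2874+0.1323i)  (+0.0000-0.0000i)·(+0.0408-0.0477i)  (+0.0000-0.0000i)·(+0.1132-0.3991i)
Y_3^-3(R⁻¹ n̂) = -0.291773+0.234996i

Re=-0.2918 Im=0.2350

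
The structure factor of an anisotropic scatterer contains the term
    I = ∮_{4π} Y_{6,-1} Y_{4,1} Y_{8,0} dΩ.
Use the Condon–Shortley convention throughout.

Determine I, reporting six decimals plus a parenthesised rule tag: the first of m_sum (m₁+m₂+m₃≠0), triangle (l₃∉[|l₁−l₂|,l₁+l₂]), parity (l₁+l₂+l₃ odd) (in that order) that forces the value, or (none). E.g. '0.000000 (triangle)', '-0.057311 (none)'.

Checks pass: Σm=0; 18 even; l₃=8∈[2,10].
(2·6+1)(2·4+1)(2·8+1) = 1989
Δ: 2! 10! 6! / 19! → 1/23279256
sum: t=0:+1/1658880 t=1:−1/518400 t=2:+1/1658880 = -1/1382400
3j²(6 4 8; 0 0 0) = Δ·Π!·Σ² = 504/46189  (sign -1)
sum: t=0:+1/7257600 t=1:−1/829440 t=2:+1/1036800 = -1/9676800
3j²(6 4 8; -1 1 0) = Δ·Π!·Σ² = 15/46189  (sign -1)
combine: 4πI² = 1989·504/46189·15/46189 = 68040/9653501
take √, sign +1: I = 0.02368290
No selection rule forces the value: the integral is nonzero (none).

0.023683 (none)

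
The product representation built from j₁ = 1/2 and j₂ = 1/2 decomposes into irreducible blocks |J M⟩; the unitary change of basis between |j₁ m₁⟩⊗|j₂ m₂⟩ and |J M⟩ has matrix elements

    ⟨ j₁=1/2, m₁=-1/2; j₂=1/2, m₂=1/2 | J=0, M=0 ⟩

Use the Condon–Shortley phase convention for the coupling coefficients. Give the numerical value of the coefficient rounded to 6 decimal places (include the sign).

−√(1/2) = -0.707107

j₁+j₂−J=1  J+j₁−j₂=0  J−j₁+j₂=0  j₁+j₂+J+1=2
(j₁±m₁, j₂±m₂, J±M) = (0,1,1,0,0,0)
P² = 1/2
sum k=1..1:
  [1] −1/1 = -1
S = -1
C² = P²·S² = 1/2 ; C = -0.707107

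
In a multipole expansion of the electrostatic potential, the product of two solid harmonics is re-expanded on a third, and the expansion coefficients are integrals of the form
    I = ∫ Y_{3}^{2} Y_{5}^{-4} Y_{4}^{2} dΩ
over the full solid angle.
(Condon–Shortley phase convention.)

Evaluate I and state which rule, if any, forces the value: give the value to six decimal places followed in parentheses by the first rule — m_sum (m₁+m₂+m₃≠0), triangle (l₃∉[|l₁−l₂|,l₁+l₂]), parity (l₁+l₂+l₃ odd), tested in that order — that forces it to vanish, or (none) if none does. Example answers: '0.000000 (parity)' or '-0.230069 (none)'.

0.143343 (none)

m-sum 0 ✓  L=12 even ✓  2≤4≤8 ✓
Π(2lᵢ+1) = 7×11×9 = 693
triangle coeff Δ(3,5,4) = 1/180180
Σ_t [1,3]: t=1:−1/576 t=2:+1/144 t=3:−1/576 = 1/288
(3j)²=20/1001 [(3 5 4; 0 0 0)], sign=+1
Σ_t [0,1]: t=0:+1/2880 t=1:−1/8640 = 1/4320
(3j)²=8/429 [(3 5 4; 2 -4 2)], sign=+1
⇒ 4πI² = 480/1859
I = (+1)√(480/1859/(4π)) = 0.14334284
No selection rule forces the value: the integral is nonzero (none).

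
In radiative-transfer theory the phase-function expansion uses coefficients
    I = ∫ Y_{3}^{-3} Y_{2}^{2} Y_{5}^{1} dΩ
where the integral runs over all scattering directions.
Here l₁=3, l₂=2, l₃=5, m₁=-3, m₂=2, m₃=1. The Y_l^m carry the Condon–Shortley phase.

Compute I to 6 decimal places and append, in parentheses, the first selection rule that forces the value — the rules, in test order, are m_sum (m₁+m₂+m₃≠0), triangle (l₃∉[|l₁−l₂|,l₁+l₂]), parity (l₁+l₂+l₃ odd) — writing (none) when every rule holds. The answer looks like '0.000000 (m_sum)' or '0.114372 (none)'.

Rules hold: Σm=0, L=10 even, 1≤5≤5.
N = 7·5·11 = 385
Δ = 0!·6!·4!/11! = 1/2310
Racah Σ t=0..0: t=0:+1/144 = 1/144
⇒ 3j(3 2 5; 0 0 0)² = 10/231, sgn -1
Racah Σ t=0..0: t=0:+1/17280 = 1/17280
⇒ 3j(3 2 5; -3 2 1)² = 1/2310, sgn +1
4πI² = N·(3j₀)²·(3jₘ)² = 5/693
I = -1·√(0.00721501/4π) = -0.02396147
No selection rule forces the value: the integral is nonzero (none).

-0.023961 (none)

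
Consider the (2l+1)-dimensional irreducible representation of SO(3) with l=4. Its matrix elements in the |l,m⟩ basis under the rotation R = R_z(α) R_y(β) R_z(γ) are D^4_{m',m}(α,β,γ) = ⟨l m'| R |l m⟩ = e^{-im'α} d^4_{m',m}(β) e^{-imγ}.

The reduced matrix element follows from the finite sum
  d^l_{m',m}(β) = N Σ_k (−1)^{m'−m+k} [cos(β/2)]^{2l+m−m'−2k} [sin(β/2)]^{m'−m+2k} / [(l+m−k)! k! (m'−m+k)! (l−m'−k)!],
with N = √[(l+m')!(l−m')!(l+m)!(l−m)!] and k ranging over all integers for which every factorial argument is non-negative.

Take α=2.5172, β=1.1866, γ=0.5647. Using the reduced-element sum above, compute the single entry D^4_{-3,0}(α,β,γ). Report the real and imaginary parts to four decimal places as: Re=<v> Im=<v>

Re=0.1315 Im=0.4217

Split into d^4_{-3,0}(β=1.1866) × two z-phases.
With c≡cos(β/2)=0.829100 and s≡sin(β/2)=0.559100, N=[1·5040·24·24]^{1/2}=1703.830978
k: max(0,(0)−(-3))=3 … min(4+(0),4−(-3))=4
  k=3: (−1)^0·1703.8310/(144)·0.8291^5·0.5591^3 = +0.810154
  k=4: (−1)^1·1703.8310/(144)·0.8291^3·0.5591^5 = -0.368411
d^4_{-3,0}(1.1866) = +0.810154 -0.368411 = +0.441743
Phases: e^{-i·(-3)·2.5172}=+0.297795+0.954630i, e^{-i·(0)·0.5647}=+1.000000+0.000000i ⇒ D=+0.131549+0.421701i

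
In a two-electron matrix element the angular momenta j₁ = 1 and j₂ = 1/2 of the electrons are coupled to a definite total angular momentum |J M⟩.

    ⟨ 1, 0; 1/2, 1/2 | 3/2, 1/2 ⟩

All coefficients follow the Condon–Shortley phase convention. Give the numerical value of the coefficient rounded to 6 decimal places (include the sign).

triangle: 0!*2!*1!/4! = 2/24
(j±m)!: 1!*1!*1!*0!*2!*1! = 2
prefactor² = (2J+1)*Δ*N² = 2/3
  k=0: +1/(0!*0!*1!*1!*1!*0!) = 1
Σ = 1  ⇒  CG² = 2/3*1² = 2/3
CG = +√(2/3) = +0.816497

+√(2/3) ≈ +0.816497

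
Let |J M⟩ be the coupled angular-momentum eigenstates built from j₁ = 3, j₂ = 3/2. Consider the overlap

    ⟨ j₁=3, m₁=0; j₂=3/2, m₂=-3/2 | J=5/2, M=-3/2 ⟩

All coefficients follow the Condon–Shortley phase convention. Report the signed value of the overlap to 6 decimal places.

triangle: 2!×4!×1!/8! = 48/40320
(j±m)!: 3!×3!×0!×3!×1!×4! = 5184
prefactor² = (2J+1)×Δ×N² = 1296/35
  k=0: +1/(0!×2!×3!×0!×1!×1!) = 1/12
Σ = 1/12  ⇒  CG² = 1296/35×(1/12)² = 9/35
CG = +√(9/35) = +0.507093

+0.507093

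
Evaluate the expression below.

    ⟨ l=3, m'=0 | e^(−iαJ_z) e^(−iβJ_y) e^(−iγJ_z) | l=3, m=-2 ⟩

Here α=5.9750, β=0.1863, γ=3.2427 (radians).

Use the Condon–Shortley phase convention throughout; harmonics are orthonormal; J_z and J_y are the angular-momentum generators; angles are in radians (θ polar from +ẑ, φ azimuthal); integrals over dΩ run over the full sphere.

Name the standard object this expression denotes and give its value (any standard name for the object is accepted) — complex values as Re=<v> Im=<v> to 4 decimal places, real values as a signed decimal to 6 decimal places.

This is a Wigner D-matrix element — the rotation-matrix element ⟨l m'| R(α,β,γ) |l m⟩ in the angular-momentum basis.
D^3_{0,-2}(5.9750,0.1863,3.2427) = e^{-i·0·5.9750}·d^3_{0,-2}(0.1863)·e^{-i·-2·3.2427}. Compute d first:
With c≡cos(β/2)=0.995665 and s≡sin(β/2)=0.093015, N=[6·6·1·120]^{1/2}=65.726707
The bounds max(0,m−m')=0 and min(l+m,l−m')=1 give 2 terms
  k=0: (−1)^2·65.7267/(12)·0.9957^4·0.0930^2 = +0.046572
  k=1: (−1)^3·65.7267/(12)·0.9957^2·0.0930^4 = -0.000406
d^3_{0,-2}(0.1863) = +0.046572 -0.000406 = +0.046165
Attach z-rotation phases: D = e^{-i(0)(5.9750)}·(+0.046165)·e^{-i(-2)(3.2427)} = +0.045225+0.009272i

Wigner D-matrix element, Re=0.0452 Im=0.0093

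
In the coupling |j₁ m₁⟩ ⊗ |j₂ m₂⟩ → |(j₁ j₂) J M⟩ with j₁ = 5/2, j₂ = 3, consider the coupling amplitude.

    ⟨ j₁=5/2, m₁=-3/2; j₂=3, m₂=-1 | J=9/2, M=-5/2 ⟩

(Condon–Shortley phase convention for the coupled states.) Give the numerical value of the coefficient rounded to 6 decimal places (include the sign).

j₁+j₂−J=1  J+j₁−j₂=4  J−j₁+j₂=5  j₁+j₂+J+1=11
(j₁±m₁, j₂±m₂, J±M) = (1,4,2,4,2,7)
P² = 92160/11
sum k=0..1:
  [0] +1/288 = 1/288
  [1] −1/144 = -1/144
S = -1/288
C² = P²·S² = 10/99 ; C = -0.317821

−√(10/99) = -0.317821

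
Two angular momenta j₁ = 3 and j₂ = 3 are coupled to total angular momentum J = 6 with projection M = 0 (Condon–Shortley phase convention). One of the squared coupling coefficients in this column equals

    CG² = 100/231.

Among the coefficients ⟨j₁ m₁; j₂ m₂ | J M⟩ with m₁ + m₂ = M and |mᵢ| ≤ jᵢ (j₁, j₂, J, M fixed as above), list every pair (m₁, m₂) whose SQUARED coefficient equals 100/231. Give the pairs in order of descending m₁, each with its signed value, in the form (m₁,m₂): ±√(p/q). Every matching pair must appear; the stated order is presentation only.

Admissible pairs with m₁+m₂ = M = 0: (-3,3), (-2,2), (-1,1), (0,0), (1,-1), (2,-2), (3,-3)
  (m₁,m₂)=(3,-3): CG² = 1/924, CG = +√(1/924)
  (m₁,m₂)=(2,-2): CG² = 3/77, CG = +√(3/77)
  (m₁,m₂)=(1,-1): CG² = 75/308, CG = +√(75/308)
  (m₁,m₂)=(0,0): CG² = 100/231, CG = +√(100/231)   ← matches the target
  (m₁,m₂)=(-1,1): CG² = 75/308, CG = +√(75/308)
  (m₁,m₂)=(-2,2): CG² = 3/77, CG = +√(3/77)
  (m₁,m₂)=(-3,3): CG² = 1/924, CG = +√(1/924)
Pairs with CG² = 100/231: (0,0): +√(100/231)

(0,0): +√(100/231)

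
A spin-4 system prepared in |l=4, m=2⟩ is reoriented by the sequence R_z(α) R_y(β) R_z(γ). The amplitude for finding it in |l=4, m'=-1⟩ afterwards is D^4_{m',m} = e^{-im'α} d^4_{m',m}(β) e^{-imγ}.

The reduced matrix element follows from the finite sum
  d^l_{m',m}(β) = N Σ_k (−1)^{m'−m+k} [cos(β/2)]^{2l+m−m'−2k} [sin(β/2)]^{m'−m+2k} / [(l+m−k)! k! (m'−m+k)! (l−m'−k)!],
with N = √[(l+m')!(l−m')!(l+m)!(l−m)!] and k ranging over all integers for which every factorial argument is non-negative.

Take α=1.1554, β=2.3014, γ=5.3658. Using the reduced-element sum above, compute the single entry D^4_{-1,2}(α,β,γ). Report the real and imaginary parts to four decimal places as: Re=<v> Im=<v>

D^4_{-1,2}(1.1554,2.3014,5.3658) = e^{-i·-1·1.1554}·d^4_{-1,2}(2.3014)·e^{-i·2·5.3658}. Compute d first:
Half-angle: c=0.407848, s=0.913050. N=√(6·120·720·2)=1018.233765
k: max(0,(2)−(-1))=3 … min(4+(2),4−(-1))=5
  k=3: (−1)^0·1018.2338/(72)·0.4078^5·0.9130^3 = +0.121476
  k=4: (−1)^1·1018.2338/(48)·0.4078^3·0.9130^5 = -0.913218
  k=5: (−1)^2·1018.2338/(240)·0.4078^1·0.9130^7 = +0.915368
d^4_{-1,2}(2.3014) = +0.121476 -0.913218 +0.915368 = +0.123626
Phases: e^{-i·(-1)·1.1554}=+0.403553+0.914956i, e^{-i·(2)·5.3658}=-0.260919+0.965361i ⇒ D=-0.122212+0.018648i

Re=-0.1222 Im=0.0186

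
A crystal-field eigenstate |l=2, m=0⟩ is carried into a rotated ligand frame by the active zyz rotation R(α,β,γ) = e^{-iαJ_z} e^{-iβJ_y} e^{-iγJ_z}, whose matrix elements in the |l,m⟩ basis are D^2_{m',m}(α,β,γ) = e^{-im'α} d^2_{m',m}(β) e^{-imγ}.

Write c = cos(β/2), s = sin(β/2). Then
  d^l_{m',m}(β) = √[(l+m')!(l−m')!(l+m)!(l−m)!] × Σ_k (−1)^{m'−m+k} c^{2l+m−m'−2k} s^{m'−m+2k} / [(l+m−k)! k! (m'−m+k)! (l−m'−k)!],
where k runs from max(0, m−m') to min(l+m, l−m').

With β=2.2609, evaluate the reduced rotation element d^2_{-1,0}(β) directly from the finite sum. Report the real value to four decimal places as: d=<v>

d^2_{-1,0}(β=2.2609) via the finite sum:
With c≡cos(β/2)=0.426253 and s≡sin(β/2)=0.904604, N=[1·6·2·2]^{1/2}=4.898979
k: max(0,(0)−(-1))=1 … min(2+(0),2−(-1))=2
  k=1: (−1)^0·4.8990/(2)·0.4263^3·0.9046^1 = +0.171607
  k=2: (−1)^1·4.8990/(2)·0.4263^1·0.9046^3 = -0.772891
d^2_{-1,0}(2.2609) = +0.171607 -0.772891 = -0.601284

d=-0.6013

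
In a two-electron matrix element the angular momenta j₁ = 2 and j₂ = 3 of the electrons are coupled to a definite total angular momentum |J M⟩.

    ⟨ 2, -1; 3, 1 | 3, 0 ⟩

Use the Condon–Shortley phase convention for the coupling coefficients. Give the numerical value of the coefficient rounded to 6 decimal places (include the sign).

+0.182574

j₁+j₂−J=2  J+j₁−j₂=2  J−j₁+j₂=4  j₁+j₂+J+1=9
(j₁±m₁, j₂±m₂, J±M) = (1,3,4,2,3,3)
P² = 96/5
sum k=1..2:
  [1] −1/12 = -1/12
  [2] +1/8 = 1/8
S = 1/24
C² = P²·S² = 1/30 ; C = +0.182574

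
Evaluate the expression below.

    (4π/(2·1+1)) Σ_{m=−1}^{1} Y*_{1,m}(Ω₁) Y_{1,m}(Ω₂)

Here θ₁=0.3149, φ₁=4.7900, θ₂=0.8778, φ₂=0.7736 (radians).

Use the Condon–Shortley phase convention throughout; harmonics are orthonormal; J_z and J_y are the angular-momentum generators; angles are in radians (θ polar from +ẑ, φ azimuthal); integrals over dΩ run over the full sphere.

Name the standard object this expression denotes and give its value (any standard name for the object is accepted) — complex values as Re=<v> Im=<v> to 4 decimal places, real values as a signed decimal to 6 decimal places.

Legendre polynomial (addition theorem), +0.454660

This sum is the spherical-harmonic addition theorem: it equals the Legendre polynomial P_l(cos γ) of the angle γ between the two directions.
Term-by-term m-sum for l=1 (normalisation 4π/3 = 4.188790):
  term(m=-1) = -0.01824 - 0.02183j   from Y*(Ω₁)=0.00830 - 0.10668j, Y(Ω₂)=0.19015 - 0.18572j
  term(m=+0) = 0.14501 + 0.00000j   from Y*(Ω₁)=0.46458 + 0.00000j, Y(Ω₂)=0.31214 + 0.00000j
  term(m=+1) = -0.01824 + 0.02183j   from Y*(Ω₁)=-0.00830 - 0.10668j, Y(Ω₂)=-0.19015 - 0.18572j
Σ over m = 0.10854 + 0.00000j; ×(4π/3) → 0.45466 + 0.00000j. Real part: 0.454660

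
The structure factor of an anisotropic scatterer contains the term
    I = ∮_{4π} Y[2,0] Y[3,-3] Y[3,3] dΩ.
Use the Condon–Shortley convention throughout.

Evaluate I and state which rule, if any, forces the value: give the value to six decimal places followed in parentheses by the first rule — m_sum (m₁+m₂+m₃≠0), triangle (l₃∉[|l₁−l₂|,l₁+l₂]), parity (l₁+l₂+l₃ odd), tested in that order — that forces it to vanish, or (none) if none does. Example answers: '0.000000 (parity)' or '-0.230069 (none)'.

m-sum 0 ✓  L=8 even ✓  1≤3≤5 ✓
Π(2lᵢ+1) = 5×7×7 = 245
triangle coeff Δ(2,3,3) = 1/3780
Σ_t [0,2]: t=0:+1/24 t=1:−1/4 t=2:+1/24 = -1/6
(3j)²=4/105 [(2 3 3; 0 0 0)], sign=+1
Σ_t [0,0]: t=0:+1/96 = 1/96
(3j)²=5/84 [(2 3 3; 0 -3 3)], sign=+1
⇒ 4πI² = 5/9
I = (+1)√(5/9/(4π)) = 0.21026104
No selection rule forces the value: the integral is nonzero (none).

0.210261 (none)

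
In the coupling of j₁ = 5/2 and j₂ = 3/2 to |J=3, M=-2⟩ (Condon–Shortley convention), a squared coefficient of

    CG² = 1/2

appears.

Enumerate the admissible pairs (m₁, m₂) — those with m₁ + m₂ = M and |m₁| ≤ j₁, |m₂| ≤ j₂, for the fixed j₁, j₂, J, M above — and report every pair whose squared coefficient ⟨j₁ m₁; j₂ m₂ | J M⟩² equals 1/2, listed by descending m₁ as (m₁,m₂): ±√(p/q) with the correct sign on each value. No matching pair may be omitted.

Admissible pairs with m₁+m₂ = M = -2: (-5/2,1/2), (-3/2,-1/2), (-1/2,-3/2)
  (m₁,m₂)=(-1/2,-3/2): CG² = 1/2, CG = +√(1/2)   ← matches the target
  (m₁,m₂)=(-3/2,-1/2): CG² = 1/12, CG = −√(1/12)
  (m₁,m₂)=(-5/2,1/2): CG² = 5/12, CG = −√(5/12)
Pairs with CG² = 1/2: (-1/2,-3/2): +√(1/2)

(-1/2,-3/2): +√(1/2)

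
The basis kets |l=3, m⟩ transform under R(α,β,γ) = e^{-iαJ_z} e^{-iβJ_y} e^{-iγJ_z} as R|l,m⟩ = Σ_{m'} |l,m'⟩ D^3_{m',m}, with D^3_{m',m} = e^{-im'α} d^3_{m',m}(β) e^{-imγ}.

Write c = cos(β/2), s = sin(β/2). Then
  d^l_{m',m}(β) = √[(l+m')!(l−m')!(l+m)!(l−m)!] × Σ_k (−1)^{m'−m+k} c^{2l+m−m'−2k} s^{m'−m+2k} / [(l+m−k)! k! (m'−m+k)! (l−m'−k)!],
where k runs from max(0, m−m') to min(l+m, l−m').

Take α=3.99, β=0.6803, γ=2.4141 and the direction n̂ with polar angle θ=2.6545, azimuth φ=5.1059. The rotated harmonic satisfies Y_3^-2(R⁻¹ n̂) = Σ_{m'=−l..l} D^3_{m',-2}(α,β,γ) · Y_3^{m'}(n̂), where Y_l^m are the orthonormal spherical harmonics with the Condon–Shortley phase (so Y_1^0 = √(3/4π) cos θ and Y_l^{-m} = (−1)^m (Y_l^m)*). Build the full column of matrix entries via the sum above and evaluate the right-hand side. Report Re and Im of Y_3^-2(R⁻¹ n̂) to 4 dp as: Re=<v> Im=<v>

Need the full column D^3_{m',-2} for m'=−3..3 at α=3.9900, β=0.6803, γ=2.4141.
cos(β/2)=0.942705, sin(β/2)=0.333629
d^3_{-3,-2}: single k=1 term ⇒ +0.608439;  D = -0.281266-0.539525i
d^3_{-2,-2}: k∈[0..1] ⇒ +0.701865 -0.439540 = +0.262325;  D = +0.254692+0.062821i
d^3_{-1,-2}: k∈[0..1] ⇒ -0.785491 +0.196764 = -0.588727;  D = +0.483700-0.335609i
d^3_{0,-2}: k∈[0..1] ⇒ +0.481492 -0.060307 = +0.421186;  D = +0.048669-0.418365i
d^3_{1,-2}: k∈[0..1] ⇒ -0.196764 +0.012322 = -0.184442;  D = -0.123355-0.137122i
d^3_{2,-2}: k∈[0..1] ⇒ +0.055052 -0.001379 = +0.053673;  D = -0.053670+0.000548i
d^3_{3,-2}: single k=0 term ⇒ -0.009545;  D = -0.006237+0.007225i
Y_3^{m'}(θ=2.6545,φ=5.1059) and Σ D·Y over m':
  (-0.2813-0.5395i)·(-0.0396-0.0163i)  (+0.2547+0.0628i)·(+0.1397-0.1401i)  (+0.4837-0.3356i)·(+0.1685+0.4058i)  (+0.0487-0.4184i)·(-0.2983+0.0000i)  (-0.1234-0.1371i)·(-0.1685+0.4058i)  (-0.0537+0.0005i)·(+0.1397+0.1401i)  (-0.0062+0.0072i)·(+0.0396-0.0163i)
Y_3^-2(R⁻¹ n̂) = +0.318604+0.229542i

Re=0.3186 Im=0.2295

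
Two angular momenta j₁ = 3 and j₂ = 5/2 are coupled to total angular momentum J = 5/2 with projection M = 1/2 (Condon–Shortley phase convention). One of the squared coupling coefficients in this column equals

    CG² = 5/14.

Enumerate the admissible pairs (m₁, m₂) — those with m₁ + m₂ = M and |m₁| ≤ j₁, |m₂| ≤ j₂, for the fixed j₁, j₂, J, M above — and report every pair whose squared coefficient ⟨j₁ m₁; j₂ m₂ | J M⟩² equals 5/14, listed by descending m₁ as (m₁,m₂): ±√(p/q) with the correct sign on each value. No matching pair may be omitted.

(-2,5/2): −√(5/14)

Admissible pairs with m₁+m₂ = M = 1/2: (-2,5/2), (-1,3/2), (0,1/2), (1,-1/2), (2,-3/2), (3,-5/2)
  (m₁,m₂)=(3,-5/2): CG² = 5/21, CG = +√(5/21)
  (m₁,m₂)=(2,-3/2): CG² = 1/14, CG = +√(1/14)
  (m₁,m₂)=(1,-1/2): CG² = 8/35, CG = −√(8/35)
  (m₁,m₂)=(0,1/2): CG² = 8/105, CG = +√(8/105)
  (m₁,m₂)=(-1,3/2): CG² = 1/35, CG = +√(1/35)
  (m₁,m₂)=(-2,5/2): CG² = 5/14, CG = −√(5/14)   ← matches the target
Pairs with CG² = 5/14: (-2,5/2): −√(5/14)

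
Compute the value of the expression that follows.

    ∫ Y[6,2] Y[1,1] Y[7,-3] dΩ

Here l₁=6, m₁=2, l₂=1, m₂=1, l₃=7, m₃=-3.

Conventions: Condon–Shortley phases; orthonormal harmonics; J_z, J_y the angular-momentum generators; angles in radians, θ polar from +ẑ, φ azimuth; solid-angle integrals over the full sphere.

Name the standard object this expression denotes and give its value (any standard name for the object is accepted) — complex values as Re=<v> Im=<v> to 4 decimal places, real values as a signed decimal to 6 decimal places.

Gaunt coefficient, -0.234717

This is a Gaunt coefficient — the integral of a triple product of spherical harmonics over the sphere.
Checks pass: Σm=0; 14 even; l₃=7∈[5,7].
(2·6+1)(2·1+1)(2·7+1) = 585
Δ: 0! 12! 2! / 15! → 1/1365
sum: t=0:+1/518400 = 1/518400
3j²(6 1 7; 0 0 0) = Δ·Π!·Σ² = 7/195  (sign -1)
sum: t=0:+1/1935360 = 1/1935360
3j²(6 1 7; 2 1 -3) = Δ·Π!·Σ² = 3/91  (sign +1)
combine: 4πI² = 585·7/195·3/91 = 9/13
take √, sign -1: I = -0.23471705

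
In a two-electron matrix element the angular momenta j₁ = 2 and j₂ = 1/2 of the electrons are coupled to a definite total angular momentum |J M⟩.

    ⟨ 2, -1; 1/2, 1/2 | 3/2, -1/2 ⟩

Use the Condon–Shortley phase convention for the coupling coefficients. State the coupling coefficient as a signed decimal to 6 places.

-0.774597

√[4·1!3!0!/5! · 1!3!1!0!1!2!] = √(12/5)
  +(−1)^1/∏(1,0,2,0,1,0)! = -1/2  (running -1/2)
⟨..|..⟩ = √(12/5)·(-1/2) = -0.774597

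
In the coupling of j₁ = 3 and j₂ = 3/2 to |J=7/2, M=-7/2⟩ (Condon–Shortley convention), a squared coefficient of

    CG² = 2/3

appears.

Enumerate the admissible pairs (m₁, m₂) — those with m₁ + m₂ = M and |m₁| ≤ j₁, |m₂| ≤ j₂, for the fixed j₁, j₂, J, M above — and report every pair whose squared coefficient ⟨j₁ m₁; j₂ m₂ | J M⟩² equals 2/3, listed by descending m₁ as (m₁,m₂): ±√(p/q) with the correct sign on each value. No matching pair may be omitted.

(-3,-1/2): −√(2/3)

Admissible pairs with m₁+m₂ = M = -7/2: (-3,-1/2), (-2,-3/2)
  (m₁,m₂)=(-2,-3/2): CG² = 1/3, CG = +√(1/3)
  (m₁,m₂)=(-3,-1/2): CG² = 2/3, CG = −√(2/3)   ← matches the target
Pairs with CG² = 2/3: (-3,-1/2): −√(2/3)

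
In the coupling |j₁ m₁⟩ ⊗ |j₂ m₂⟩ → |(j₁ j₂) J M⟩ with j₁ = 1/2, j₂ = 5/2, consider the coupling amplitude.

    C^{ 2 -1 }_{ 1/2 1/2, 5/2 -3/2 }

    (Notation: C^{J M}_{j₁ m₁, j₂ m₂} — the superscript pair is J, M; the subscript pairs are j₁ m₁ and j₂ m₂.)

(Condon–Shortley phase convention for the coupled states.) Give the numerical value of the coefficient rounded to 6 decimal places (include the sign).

+0.816497  (= +√(2/3))

j₁+j₂−J=1  J+j₁−j₂=0  J−j₁+j₂=4  j₁+j₂+J+1=6
(j₁±m₁, j₂±m₂, J±M) = (1,0,1,4,1,3)
P² = 24
sum k=0..0:
  [0] +1/6 = 1/6
S = 1/6
C² = P²·S² = 2/3 ; C = +0.816497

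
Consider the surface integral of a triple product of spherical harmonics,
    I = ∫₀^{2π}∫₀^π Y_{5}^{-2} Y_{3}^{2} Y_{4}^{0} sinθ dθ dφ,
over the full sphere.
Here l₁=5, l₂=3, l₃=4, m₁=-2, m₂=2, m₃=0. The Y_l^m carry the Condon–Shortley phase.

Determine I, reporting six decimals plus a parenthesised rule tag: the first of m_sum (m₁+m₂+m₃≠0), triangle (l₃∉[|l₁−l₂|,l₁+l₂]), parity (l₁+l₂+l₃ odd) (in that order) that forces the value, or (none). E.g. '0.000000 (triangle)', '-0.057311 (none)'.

Rules hold: Σm=0, L=12 even, 2≤4≤8.
N = 11·7·9 = 693
Δ = 4!·6!·2!/13! = 1/180180
Racah Σ t=1..3: t=1:−1/576 t=2:+1/144 t=3:−1/576 = 1/288
⇒ 3j(5 3 4; 0 0 0)² = 20/1001, sgn +1
Racah Σ t=3..4: t=3:−1/576 t=4:+1/864 = -1/1728
⇒ 3j(5 3 4; -2 2 0)² = 5/1287, sgn -1
4πI² = N·(3j₀)²·(3jₘ)² = 100/1859
I = -1·√(0.0537924/4π) = -0.06542675
No selection rule forces the value: the integral is nonzero (none).

-0.065427 (none)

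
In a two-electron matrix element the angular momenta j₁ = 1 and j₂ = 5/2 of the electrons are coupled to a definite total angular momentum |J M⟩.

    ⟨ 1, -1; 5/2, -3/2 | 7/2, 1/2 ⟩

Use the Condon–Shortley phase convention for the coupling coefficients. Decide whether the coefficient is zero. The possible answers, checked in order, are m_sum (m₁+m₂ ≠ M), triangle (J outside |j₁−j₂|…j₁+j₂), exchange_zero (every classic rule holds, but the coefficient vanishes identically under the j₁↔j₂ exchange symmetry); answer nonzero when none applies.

m-sum: m₁+m₂ = -1+(-3/2) = -5/2, M = 1/2  ✗ ⇒ coefficient is 0

m_sum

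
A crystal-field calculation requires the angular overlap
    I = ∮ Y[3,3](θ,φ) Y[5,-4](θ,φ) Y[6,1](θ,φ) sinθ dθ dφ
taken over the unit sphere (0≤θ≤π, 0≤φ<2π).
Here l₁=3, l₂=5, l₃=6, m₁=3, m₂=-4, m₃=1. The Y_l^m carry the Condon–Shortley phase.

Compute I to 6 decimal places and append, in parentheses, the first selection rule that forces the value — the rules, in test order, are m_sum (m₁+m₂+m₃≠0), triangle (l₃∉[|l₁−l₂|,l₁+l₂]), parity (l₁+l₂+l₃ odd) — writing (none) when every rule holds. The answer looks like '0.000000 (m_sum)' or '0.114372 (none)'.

0.072068 (none)

m-sum 0 ✓  L=14 even ✓  2≤6≤8 ✓
Π(2lᵢ+1) = 7×11×13 = 1001
triangle coeff Δ(3,5,6) = 1/675675
Σ_t [0,2]: t=0:+1/8640 t=1:−1/2304 t=2:+1/8640 = -7/34560
(3j)²=7/429 [(3 5 6; 0 0 0)], sign=-1
Σ_t [0,0]: t=0:+1/241920 = 1/241920
(3j)²=4/1001 [(3 5 6; 3 -4 1)], sign=-1
⇒ 4πI² = 28/429
I = (+1)√(28/429/(4π)) = 0.07206849
No selection rule forces the value: the integral is nonzero (none).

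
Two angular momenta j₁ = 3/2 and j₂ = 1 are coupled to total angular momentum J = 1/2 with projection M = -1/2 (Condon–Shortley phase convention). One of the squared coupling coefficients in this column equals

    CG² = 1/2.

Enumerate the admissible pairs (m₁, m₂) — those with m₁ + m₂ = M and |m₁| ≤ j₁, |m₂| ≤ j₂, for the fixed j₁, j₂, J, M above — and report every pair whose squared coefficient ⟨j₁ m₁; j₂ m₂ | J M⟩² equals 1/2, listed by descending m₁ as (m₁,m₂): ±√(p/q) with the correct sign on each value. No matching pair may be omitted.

(-3/2,1): +√(1/2)

Admissible pairs with m₁+m₂ = M = -1/2: (-3/2,1), (-1/2,0), (1/2,-1)
  (m₁,m₂)=(1/2,-1): CG² = 1/6, CG = +√(1/6)
  (m₁,m₂)=(-1/2,0): CG² = 1/3, CG = −√(1/3)
  (m₁,m₂)=(-3/2,1): CG² = 1/2, CG = +√(1/2)   ← matches the target
Pairs with CG² = 1/2: (-3/2,1): +√(1/2)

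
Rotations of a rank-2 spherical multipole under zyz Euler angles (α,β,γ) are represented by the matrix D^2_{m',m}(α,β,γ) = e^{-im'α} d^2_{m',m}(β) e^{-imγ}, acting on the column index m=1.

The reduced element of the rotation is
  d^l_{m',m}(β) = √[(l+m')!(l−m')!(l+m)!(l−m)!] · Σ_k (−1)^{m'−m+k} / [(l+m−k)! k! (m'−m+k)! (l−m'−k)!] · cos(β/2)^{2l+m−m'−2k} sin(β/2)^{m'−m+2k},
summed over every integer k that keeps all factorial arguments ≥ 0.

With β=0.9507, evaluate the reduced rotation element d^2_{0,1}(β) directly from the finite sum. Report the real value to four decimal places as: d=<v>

d^2_{0,1}(β=0.9507) via the finite sum:
c=cos(0.950700/2)=0.889133, s=sin(0.950700/2)=0.457650; N=√[2·2·6·1]=4.898979
k: max(0,(1)−(0))=1 … min(2+(1),2−(0))=2
  k=1: (−1)^0·4.8990/(2)·0.8891^3·0.4576^1 = +0.787968
  k=2: (−1)^1·4.8990/(2)·0.8891^1·0.4576^3 = -0.208757
d^2_{0,1}(0.9507) = +0.787968 -0.208757 = +0.579210

d=0.5792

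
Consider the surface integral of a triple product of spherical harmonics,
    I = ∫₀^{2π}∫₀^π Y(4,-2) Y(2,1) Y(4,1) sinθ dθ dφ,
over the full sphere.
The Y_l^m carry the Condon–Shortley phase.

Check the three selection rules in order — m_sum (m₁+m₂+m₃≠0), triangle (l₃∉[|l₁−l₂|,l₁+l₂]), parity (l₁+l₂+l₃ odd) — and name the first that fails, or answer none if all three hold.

m₁+m₂+m₃ = -2 + 1 + 1 = 0  ✓
triangle: |4−2|=2 ≤ l₃=4 ≤ 4+2=6  ✓
parity: l₁+l₂+l₃ = 10 is even  ✓

none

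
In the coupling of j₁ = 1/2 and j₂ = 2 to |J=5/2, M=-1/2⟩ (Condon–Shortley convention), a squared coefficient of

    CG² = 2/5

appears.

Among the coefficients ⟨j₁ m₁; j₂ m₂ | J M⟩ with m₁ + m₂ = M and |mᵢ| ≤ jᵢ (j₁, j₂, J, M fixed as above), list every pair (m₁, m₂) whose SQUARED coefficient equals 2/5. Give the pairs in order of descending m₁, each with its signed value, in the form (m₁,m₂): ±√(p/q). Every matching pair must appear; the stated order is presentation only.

Admissible pairs with m₁+m₂ = M = -1/2: (-1/2,0), (1/2,-1)
  (m₁,m₂)=(1/2,-1): CG² = 2/5, CG = +√(2/5)   ← matches the target
  (m₁,m₂)=(-1/2,0): CG² = 3/5, CG = +√(3/5)
Pairs with CG² = 2/5: (1/2,-1): +√(2/5)

(1/2,-1): +√(2/5)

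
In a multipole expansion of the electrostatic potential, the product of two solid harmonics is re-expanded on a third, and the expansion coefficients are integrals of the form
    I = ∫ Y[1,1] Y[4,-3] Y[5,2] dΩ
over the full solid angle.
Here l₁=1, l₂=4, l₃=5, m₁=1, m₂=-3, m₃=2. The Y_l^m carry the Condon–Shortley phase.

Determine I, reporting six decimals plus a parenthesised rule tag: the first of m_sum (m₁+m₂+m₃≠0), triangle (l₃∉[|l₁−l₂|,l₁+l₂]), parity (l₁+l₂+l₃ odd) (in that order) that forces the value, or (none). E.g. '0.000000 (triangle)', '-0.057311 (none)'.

m-sum 0 ✓  L=10 even ✓  3≤5≤5 ✓
Π(2lᵢ+1) = 3×9×11 = 297
triangle coeff Δ(1,4,5) = 1/495
Σ_t [0,0]: t=0:+1/576 = 1/576
(3j)²=5/99 [(1 4 5; 0 0 0)], sign=-1
Σ_t [0,0]: t=0:+1/10080 = 1/10080
(3j)²=1/165 [(1 4 5; 1 -3 2)], sign=-1
⇒ 4πI² = 1/11
I = (+1)√(1/11/(4π)) = 0.08505478
No selection rule forces the value: the integral is nonzero (none).

0.085055 (none)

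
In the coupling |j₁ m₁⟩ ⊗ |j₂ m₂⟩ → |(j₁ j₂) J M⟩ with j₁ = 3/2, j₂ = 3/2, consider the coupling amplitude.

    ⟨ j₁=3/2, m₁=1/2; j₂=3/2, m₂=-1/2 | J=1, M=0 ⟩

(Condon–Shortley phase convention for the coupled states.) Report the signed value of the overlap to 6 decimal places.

√[3·2!1!1!/5! · 2!1!1!2!1!1!] = √(1/5)
  +(−1)^0/∏(0,2,1,1,0,0)! = 1/2  (running 1/2)
  +(−1)^1/∏(1,1,0,0,1,1)! = -1  (running -1/2)
⟨..|..⟩ = √(1/5)·(-1/2) = -0.223607

−√(1/20) ≈ -0.223607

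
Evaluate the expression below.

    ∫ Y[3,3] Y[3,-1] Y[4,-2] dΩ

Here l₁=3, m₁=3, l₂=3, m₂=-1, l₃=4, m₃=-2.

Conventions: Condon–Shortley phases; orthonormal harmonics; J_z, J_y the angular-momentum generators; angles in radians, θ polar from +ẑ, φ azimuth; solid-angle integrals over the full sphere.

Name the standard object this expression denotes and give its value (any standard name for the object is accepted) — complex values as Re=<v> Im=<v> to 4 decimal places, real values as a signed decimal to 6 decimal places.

Gaunt coefficient, -0.188451

This is a Gaunt coefficient — the integral of a triple product of spherical harmonics over the sphere.
Checks pass: Σm=0; 10 even; l₃=4∈[0,6].
(2·3+1)(2·3+1)(2·4+1) = 441
Δ: 2! 4! 4! / 11! → 1/34650
sum: t=0:+1/72 t=1:−1/16 t=2:+1/72 = -5/144
3j²(3 3 4; 0 0 0) = Δ·Π!·Σ² = 2/77  (sign -1)
sum: t=0:+1/192 = 1/192
3j²(3 3 4; 3 -1 -2) = Δ·Π!·Σ² = 3/77  (sign +1)
combine: 4πI² = 441·2/77·3/77 = 54/121
take √, sign -1: I = -0.18845135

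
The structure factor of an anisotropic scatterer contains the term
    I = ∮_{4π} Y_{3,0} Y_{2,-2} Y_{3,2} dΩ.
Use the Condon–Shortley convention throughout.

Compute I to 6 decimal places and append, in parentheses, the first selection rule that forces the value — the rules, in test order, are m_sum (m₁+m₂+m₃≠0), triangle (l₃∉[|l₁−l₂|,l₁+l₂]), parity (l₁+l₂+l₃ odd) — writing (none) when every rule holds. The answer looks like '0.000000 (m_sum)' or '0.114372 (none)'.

-0.188063 (none)

m-sum 0 ✓  L=8 even ✓  1≤3≤5 ✓
Π(2lᵢ+1) = 7×5×7 = 245
triangle coeff Δ(3,2,3) = 1/3780
Σ_t [0,2]: t=0:+1/24 t=1:−1/4 t=2:+1/24 = -1/6
(3j)²=4/105 [(3 2 3; 0 0 0)], sign=+1
Σ_t [0,0]: t=0:+1/24 = 1/24
(3j)²=1/21 [(3 2 3; 0 -2 2)], sign=-1
⇒ 4πI² = 4/9
I = (-1)√(4/9/(4π)) = -0.18806319
No selection rule forces the value: the integral is nonzero (none).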